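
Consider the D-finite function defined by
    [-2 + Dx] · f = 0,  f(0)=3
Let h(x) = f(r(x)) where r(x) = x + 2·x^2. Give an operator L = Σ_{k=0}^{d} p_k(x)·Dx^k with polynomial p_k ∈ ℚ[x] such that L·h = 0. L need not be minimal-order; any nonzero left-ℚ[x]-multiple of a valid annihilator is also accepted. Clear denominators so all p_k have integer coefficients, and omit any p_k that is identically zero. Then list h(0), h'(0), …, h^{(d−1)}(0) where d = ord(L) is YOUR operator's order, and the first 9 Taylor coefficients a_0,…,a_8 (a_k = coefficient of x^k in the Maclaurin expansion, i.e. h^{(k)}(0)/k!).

L = (-2 - 8·x) + Dx  (order 1).
h: a_k = 3, 6, 18, 28, 50, 324/5, 1324/15, 10424/105, 3958/35, …
ICs: h(0) = 3.

f: a_k = 3, 6, 6, 4, 2, 4/5, 4/15, 8/105, 2/105, …
h₀=f(r): pull back L_f along r ⇒ L₀.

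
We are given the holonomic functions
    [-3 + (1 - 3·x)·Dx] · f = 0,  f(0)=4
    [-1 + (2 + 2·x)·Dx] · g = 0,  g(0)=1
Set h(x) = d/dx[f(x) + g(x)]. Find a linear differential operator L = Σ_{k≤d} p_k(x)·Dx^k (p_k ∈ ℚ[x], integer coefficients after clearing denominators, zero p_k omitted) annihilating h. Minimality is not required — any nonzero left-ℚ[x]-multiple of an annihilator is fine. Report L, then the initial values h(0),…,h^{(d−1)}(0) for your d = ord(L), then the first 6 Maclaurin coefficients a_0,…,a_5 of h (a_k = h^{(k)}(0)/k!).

L = (-126 - 54·x) + (-213 - 450·x - 189·x^2)·Dx + (26 - 34·x - 114·x^2 - 54·x^3)·Dx^2  (order 2).
h: a_k = 25/2, 287/4, 5187/16, 41467/32, 1244195/256, 8957889/512, …
ICs: h(0) = 25/2, h′(0) = 287/4.

f: a_k = 4, 12, 36, 108, 324, 972, …
g: a_k = 1, 1/2, -1/8, 1/16, -5/128, 7/256, …
L₀ := lclm(L_f,L_g); ord L₀ ≤ 1+1.
Differentiate: ansatz ord ≤ ord L₀ ⇒ L.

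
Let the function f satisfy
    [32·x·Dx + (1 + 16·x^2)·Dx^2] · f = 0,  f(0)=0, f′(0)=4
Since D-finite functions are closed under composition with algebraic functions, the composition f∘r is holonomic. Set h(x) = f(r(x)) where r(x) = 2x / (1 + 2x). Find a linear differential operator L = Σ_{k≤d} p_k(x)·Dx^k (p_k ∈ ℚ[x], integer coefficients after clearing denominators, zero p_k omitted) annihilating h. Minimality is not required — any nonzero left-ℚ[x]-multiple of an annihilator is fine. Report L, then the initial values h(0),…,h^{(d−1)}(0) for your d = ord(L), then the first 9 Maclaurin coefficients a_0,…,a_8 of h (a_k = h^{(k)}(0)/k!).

f: a_k = 0, 4, 0, -64/3, 0, 1024/5, 0, -16384/7, 0, …
f∘r: x↦r, Dx↦Dx/r' in L_f ⇒ L₀.
L = (4 + 136·x)·Dx + (1 + 4·x + 68·x^2)·Dx^2  (order 2).
h: a_k = 0, 8, -16, -416/3, 960, 12928/5, -156416/3, 372224/7, 2472960, …
ICs: h(0) = 0, h′(0) = 8.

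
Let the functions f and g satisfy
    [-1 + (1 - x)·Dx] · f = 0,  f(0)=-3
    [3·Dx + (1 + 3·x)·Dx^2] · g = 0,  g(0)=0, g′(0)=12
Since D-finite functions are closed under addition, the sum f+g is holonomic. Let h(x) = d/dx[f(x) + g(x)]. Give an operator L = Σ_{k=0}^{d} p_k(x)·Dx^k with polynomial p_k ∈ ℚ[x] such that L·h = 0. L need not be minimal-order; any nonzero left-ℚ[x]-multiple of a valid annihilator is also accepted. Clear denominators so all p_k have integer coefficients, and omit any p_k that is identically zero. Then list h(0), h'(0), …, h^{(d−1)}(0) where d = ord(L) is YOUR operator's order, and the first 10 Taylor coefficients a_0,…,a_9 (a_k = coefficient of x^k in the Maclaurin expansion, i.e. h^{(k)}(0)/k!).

f: a_k = -3, -3, -3, -3, -3, -3, -3, -3, -3, -3, …
g: a_k = 0, 12, -18, 36, -81, 972/5, -486, 8748/7, -6561/2, 8748, …
L₀ := lclm(L_f,L_g); ord L₀ ≤ 1+2.
h=h₀': d/dx-closure on L₀ ⇒ L.
L = (54 + 18·x) + (-12 + 72·x + 36·x^2)·Dx + (-5 - 13·x + 9·x^2 + 9·x^3)·Dx^2  (order 2).
h: a_k = 9, -42, 99, -336, 957, -2934, 8727, -26268, 78705, -236226, …
ICs: h(0) = 9, h′(0) = -42.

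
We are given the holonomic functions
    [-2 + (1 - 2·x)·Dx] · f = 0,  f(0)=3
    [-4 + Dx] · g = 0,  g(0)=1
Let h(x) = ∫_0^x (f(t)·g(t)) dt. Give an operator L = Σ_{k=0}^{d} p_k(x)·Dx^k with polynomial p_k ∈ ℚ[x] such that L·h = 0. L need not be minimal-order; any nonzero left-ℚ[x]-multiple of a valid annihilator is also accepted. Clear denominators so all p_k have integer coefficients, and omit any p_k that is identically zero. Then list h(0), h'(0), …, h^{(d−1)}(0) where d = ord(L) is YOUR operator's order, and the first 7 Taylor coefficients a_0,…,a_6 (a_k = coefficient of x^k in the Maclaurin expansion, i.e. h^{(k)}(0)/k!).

f: a_k = 3, 6, 12, 24, 48, 96, 192, …
g: a_k = 1, 4, 8, 32/3, 32/3, 128/15, 256/45, …
L₀ := L_f ⊗_s L_g (sym. prod.), ord ≤ 1.
h=∫h₀ ⇒ L = L₀·Dx.
L = (6 - 8·x)·Dx + (-1 + 2·x)·Dx^2  (order 2).
h: a_k = 0, 3, 9, 20, 38, 336/5, 1744/15, …
ICs: h(0) = 0, h′(0) = 3.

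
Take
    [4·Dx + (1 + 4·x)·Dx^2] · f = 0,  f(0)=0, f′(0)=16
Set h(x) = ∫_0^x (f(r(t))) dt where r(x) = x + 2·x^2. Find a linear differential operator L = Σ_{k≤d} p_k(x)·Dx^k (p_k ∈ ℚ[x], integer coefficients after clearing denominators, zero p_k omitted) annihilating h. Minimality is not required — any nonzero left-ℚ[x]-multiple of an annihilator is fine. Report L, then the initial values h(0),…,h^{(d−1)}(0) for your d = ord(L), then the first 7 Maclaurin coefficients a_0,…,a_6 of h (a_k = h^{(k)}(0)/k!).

L = (16·x + 32·x^2)·Dx^2 + (1 + 8·x + 24·x^2 + 32·x^3)·Dx^3  (order 3).
h: a_k = 0, 0, 8, 0, -32/3, 128/5, -512/15, …
ICs: h(0) = 0, h′(0) = 0, h′′(0) = 16.

f: a_k = 0, 16, -32, 256/3, -256, 4096/5, -8192/3, …
Change of var in L_f (x↦r) gives L₀.
Integrate: L := L₀·Dx.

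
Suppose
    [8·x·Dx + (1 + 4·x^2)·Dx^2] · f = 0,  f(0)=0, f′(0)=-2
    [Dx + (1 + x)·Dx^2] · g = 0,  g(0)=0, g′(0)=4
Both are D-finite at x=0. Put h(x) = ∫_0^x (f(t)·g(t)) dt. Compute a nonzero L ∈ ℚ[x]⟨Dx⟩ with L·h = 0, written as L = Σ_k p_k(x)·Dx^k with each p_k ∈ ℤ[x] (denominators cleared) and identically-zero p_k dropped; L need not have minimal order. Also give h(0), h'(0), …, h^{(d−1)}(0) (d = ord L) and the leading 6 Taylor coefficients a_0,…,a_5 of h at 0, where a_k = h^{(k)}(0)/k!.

L = (288 + 560·x + 3584·x^2 + 8640·x^3 + 7680·x^4 + 3328·x^5 + 1024·x^7)·Dx^2 + (258 + 1840·x + 6992·x^2 + 19264·x^3 + 29440·x^4 + 23808·x^5 + 8960·x^6 + 3072·x^7 + 3584·x^8)·Dx^3 + (36 + 628·x + 2496·x^2 + 6192·x^3 + 12288·x^4 + 15936·x^5 + 12288·x^6 + 5376·x^7 + 3072·x^8 + 2048·x^9)·Dx^4 + (17 + 66·x + 241·x^2 + 608·x^3 + 1152·x^4 + 1728·x^5 + 2016·x^6 + 1536·x^7 + 768·x^8 + 512·x^9 + 256·x^10)·Dx^5  (order 5).
h: a_k = 0, 0, 0, -8/3, 1, 8/5, …
ICs: h(0) = 0, h′(0) = 0, h′′(0) = 0, h′′′(0) = -16, h′′′′(0) = 24.

f: a_k = 0, -2, 0, 8/3, 0, -32/5, …
g: a_k = 0, 4, -2, 4/3, -1, 4/5, …
Product ⇒ symmetric product L₀, ord ≤ 4.
∫: right-multiply L₀ by Dx.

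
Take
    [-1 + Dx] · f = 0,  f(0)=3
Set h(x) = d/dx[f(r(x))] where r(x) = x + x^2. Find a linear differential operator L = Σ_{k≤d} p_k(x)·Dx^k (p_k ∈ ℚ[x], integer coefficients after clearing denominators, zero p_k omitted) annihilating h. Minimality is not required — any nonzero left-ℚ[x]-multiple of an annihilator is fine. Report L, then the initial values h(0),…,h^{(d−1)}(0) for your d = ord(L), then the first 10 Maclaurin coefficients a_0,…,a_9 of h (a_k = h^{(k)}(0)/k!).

f: a_k = 3, 3, 3/2, 1/2, 1/8, 1/40, 1/240, 1/1680, 1/13440, 1/120960, …
f∘r: x↦r, Dx↦Dx/r' in L_f ⇒ L₀.
h₀' ⇒ L via d/dx closure of L₀.
L = (3 + 4·x + 4·x^2) + (-1 - 2·x)·Dx  (order 1).
h: a_k = 3, 9, 21/2, 25/2, 81/8, 331/40, 1303/240, 1979/560, 5357/2688, 19093/17280, …
ICs: h(0) = 3.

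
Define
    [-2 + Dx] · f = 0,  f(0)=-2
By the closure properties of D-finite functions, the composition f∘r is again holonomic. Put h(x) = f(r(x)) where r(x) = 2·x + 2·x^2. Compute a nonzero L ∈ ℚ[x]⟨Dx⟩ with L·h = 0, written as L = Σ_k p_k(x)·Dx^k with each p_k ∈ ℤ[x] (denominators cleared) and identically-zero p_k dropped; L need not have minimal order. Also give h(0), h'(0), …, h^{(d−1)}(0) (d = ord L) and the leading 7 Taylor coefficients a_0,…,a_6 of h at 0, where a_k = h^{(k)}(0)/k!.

f: a_k = -2, -4, -4, -8/3, -4/3, -8/15, -8/45, …
Substitute x→r, Dx→(1/r')Dx; clear ⇒ L₀.
L = (-4 - 8·x) + Dx  (order 1).
h: a_k = -2, -8, -24, -160/3, -304/3, -832/5, -11072/45, …
ICs: h(0) = -2.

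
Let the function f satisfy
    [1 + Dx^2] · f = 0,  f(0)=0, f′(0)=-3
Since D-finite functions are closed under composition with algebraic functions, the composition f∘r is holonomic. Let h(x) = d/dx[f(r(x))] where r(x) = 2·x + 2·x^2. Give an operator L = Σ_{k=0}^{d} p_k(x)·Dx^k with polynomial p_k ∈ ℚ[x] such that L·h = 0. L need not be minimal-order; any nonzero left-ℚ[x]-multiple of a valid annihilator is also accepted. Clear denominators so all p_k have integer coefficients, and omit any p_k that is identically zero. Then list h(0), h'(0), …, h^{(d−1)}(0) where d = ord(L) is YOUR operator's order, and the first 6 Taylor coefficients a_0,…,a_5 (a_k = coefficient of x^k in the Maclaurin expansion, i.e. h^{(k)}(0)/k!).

L = (16 + 32·x + 96·x^2 + 128·x^3 + 64·x^4) + (-6 - 12·x)·Dx + (1 + 4·x + 4·x^2)·Dx^2  (order 2).
h: a_k = -6, -12, 12, 48, 56, 0, …
ICs: h(0) = -6, h′(0) = -12.

f: a_k = 0, -3, 0, 1/2, 0, -1/40, …
L₀ from L_f via x↦r, Dx↦r'^{-1}Dx.
h₀' ⇒ L via d/dx closure of L₀.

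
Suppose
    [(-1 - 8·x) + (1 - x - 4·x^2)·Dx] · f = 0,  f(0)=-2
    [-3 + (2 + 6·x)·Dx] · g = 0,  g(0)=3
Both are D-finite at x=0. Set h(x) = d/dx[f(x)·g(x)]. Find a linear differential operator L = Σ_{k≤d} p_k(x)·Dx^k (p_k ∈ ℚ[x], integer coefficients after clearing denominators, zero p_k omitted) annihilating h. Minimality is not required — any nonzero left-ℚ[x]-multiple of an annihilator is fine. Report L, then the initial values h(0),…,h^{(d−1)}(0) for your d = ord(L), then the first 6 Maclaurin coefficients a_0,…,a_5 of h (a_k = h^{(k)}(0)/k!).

L = (43 + 474·x + 1491·x^2 + 2280·x^3 + 2160·x^4) + (-10 - 58·x - 78·x^2 + 242·x^3 + 960·x^4 + 864·x^5)·Dx  (order 1).
h: a_k = -15, -129/2, -2457/8, -13593/16, -423525/128, -2183607/256, …
ICs: h(0) = -15.

f: a_k = -2, -2, -10, -18, -58, -130, …
g: a_k = 3, 9/2, -27/8, 81/16, -1215/128, 5103/256, …
h₀=f·g: eliminate ⇒ L₀, order ≤ 1·1.
h₀' ⇒ L via d/dx closure of L₀.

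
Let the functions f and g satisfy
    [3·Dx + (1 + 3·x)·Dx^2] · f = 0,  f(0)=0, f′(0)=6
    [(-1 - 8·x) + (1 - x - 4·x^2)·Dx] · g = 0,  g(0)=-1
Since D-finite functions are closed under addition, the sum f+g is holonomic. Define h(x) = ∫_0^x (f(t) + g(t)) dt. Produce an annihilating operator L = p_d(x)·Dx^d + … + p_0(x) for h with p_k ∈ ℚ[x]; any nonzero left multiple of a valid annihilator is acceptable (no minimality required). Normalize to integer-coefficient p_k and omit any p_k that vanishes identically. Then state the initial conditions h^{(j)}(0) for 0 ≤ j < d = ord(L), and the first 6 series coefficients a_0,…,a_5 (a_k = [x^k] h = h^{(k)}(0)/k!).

L = (-342 - 2178·x - 6624·x^2 - 6336·x^3 - 6912·x^4)·Dx^2 + (-36 - 696·x - 4356·x^2 - 10176·x^3 - 12960·x^4 - 11520·x^5)·Dx^3 + (13 + 101·x + 191·x^2 - 225·x^3 - 1440·x^4 - 2928·x^5 - 2304·x^6)·Dx^4  (order 4).
h: a_k = 0, -1, 5/2, -14/3, 9/4, -139/10, …
ICs: h(0) = 0, h′(0) = -1, h′′(0) = 5, h′′′(0) = -28.

f: a_k = 0, 6, -9, 18, -81/2, 486/5, …
g: a_k = -1, -1, -5, -9, -29, -65, …
L₀ := lclm(L_f,L_g); ord L₀ ≤ 2+1.
h=∫h₀ ⇒ L = L₀·Dx.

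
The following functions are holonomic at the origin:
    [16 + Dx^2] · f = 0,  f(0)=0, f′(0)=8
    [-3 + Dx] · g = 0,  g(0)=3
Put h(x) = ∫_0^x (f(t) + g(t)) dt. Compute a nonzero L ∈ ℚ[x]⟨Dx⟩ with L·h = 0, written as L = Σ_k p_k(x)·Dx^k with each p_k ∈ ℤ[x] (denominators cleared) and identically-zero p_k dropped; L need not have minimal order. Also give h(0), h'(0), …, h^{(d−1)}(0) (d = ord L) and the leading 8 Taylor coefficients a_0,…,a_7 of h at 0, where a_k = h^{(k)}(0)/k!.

f: a_k = 0, 8, 0, -64/3, 0, 256/15, 0, -2048/315, …
g: a_k = 3, 9, 27/2, 27/2, 81/8, 243/40, 243/80, 729/560, …
Sum ⇒ L₀ = lclm(L_f,L_g) in ℚ(x)⟨Dx⟩.
h=∫₀ˣh₀: take L = L₀·Dx.
L = -48·Dx + 16·Dx^2 - 3·Dx^3 + Dx^4  (order 4).
h: a_k = 0, 3, 17/2, 9/2, -47/24, 81/40, 2777/720, 243/560, …
ICs: h(0) = 0, h′(0) = 3, h′′(0) = 17, h′′′(0) = 27.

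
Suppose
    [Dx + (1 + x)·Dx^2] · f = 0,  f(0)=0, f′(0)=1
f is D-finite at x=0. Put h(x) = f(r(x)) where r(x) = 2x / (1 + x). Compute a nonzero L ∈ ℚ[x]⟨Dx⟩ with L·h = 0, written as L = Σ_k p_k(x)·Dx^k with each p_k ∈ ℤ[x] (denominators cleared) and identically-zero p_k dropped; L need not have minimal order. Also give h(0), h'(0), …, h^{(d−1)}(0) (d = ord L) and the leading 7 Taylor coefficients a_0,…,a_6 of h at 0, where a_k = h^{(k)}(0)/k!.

L = (4 + 6·x)·Dx + (1 + 4·x + 3·x^2)·Dx^2  (order 2).
h: a_k = 0, 2, -4, 26/3, -20, 242/5, -364/3, …
ICs: h(0) = 0, h′(0) = 2.

f: a_k = 0, 1, -1/2, 1/3, -1/4, 1/5, -1/6, …
L₀ from L_f via x↦r, Dx↦r'^{-1}Dx.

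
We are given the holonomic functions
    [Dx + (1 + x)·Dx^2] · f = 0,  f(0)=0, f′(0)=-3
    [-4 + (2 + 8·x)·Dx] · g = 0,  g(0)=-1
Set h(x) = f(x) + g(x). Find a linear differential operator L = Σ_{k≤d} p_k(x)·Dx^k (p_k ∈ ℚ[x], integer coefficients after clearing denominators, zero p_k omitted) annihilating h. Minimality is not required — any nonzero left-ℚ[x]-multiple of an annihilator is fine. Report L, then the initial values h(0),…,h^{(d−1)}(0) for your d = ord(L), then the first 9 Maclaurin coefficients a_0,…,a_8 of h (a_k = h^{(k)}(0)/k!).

f: a_k = 0, -3, 3/2, -1, 3/4, -3/5, 1/2, -3/7, 3/8, …
g: a_k = -1, -2, 2, -4, 10, -28, 84, -264, 858, …
h₀=f+g: left-lcm gives L₀, ord ≤ 3.
L = (-8 + 4·x)·Dx + (-10 - 8·x + 20·x^2)·Dx^2 + (-1 - 3·x + 6·x^2 + 8·x^3)·Dx^3  (order 3).
h: a_k = -1, -5, 7/2, -5, 43/4, -143/5, 169/2, -1851/7, 6867/8, …
ICs: h(0) = -1, h′(0) = -5, h′′(0) = 7.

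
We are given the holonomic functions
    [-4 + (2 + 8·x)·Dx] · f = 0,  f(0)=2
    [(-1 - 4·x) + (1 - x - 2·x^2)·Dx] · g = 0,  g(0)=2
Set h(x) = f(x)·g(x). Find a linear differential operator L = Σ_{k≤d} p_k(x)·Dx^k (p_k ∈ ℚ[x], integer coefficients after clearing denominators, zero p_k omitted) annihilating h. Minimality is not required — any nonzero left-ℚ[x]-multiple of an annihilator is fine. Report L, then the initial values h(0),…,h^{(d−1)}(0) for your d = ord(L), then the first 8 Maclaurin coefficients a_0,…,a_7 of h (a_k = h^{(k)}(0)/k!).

L = (3 + 6·x + 12·x^2) + (-1 - 3·x + 6·x^2 + 8·x^3)·Dx  (order 1).
h: a_k = 4, 12, 12, 52, 36, 252, -12, 1548, …
ICs: h(0) = 4.

f: a_k = 2, 4, -4, 8, -20, 56, -168, 528, …
g: a_k = 2, 2, 6, 10, 22, 42, 86, 170, …
Product ⇒ symmetric product L₀, ord ≤ 1.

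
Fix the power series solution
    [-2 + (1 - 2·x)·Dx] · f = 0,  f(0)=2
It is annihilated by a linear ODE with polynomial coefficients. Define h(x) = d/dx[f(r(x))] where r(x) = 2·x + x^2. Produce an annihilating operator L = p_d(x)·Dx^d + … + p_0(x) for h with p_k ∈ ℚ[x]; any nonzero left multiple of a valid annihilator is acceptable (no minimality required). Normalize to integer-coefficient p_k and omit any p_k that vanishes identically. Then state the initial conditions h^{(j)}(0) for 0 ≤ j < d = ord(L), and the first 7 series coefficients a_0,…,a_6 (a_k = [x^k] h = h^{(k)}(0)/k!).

f: a_k = 2, 4, 8, 16, 32, 64, 128, …
h₀=f(r): pull back L_f along r ⇒ L₀.
h=h₀': d/dx-closure on L₀ ⇒ L.
L = (9 + 12·x + 6·x^2) + (-1 + 3·x + 6·x^2 + 2·x^3)·Dx  (order 1).
h: a_k = 8, 72, 480, 2848, 15840, 84576, 439040, …
ICs: h(0) = 8.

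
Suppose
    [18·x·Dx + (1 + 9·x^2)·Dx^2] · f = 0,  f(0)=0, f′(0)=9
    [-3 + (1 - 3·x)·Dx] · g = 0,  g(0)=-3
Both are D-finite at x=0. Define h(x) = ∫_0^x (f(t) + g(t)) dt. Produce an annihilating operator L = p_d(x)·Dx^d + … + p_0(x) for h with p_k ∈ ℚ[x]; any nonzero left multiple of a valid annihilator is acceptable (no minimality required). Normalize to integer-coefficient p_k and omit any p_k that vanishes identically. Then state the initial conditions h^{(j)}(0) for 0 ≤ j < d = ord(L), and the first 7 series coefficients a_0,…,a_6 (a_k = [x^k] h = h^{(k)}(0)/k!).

L = (18 - 216·x - 486·x^2)·Dx^2 + (-12 + 18·x - 108·x^2 - 486·x^3)·Dx^3 + (1 - 81·x^4)·Dx^4  (order 4).
h: a_k = 0, -3, 0, -9, -27, -243/5, -486/5, …
ICs: h(0) = 0, h′(0) = -3, h′′(0) = 0, h′′′(0) = -54.

f: a_k = 0, 9, 0, -27, 0, 729/5, 0, …
g: a_k = -3, -9, -27, -81, -243, -729, -2187, …
Weyl lclm of L_f,L_g ⇒ L₀ (ord ≤ 3).
Integrate: L := L₀·Dx.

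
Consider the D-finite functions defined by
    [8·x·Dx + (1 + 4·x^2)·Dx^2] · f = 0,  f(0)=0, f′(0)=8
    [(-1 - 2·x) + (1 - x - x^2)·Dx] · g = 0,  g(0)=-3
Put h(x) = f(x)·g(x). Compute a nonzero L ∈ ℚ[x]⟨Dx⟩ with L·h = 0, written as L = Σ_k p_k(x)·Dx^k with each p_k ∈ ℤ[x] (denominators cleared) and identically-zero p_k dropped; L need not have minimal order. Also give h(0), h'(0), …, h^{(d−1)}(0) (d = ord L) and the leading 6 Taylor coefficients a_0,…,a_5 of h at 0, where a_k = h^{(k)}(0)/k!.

f: a_k = 0, 8, 0, -32/3, 0, 128/5, …
g: a_k = -3, -3, -6, -9, -15, -24, …
h₀=f·g: eliminate ⇒ L₀, order ≤ 2·1.
L = (2 + 8·x + 24·x^2) + (2 - 4·x + 16·x^2 + 24·x^3)·Dx + (-1 + x - 3·x^2 + 4·x^3 + 4·x^4)·Dx^2  (order 2).
h: a_k = 0, -24, -24, -16, -40, -664/5, …
ICs: h(0) = 0, h′(0) = -24.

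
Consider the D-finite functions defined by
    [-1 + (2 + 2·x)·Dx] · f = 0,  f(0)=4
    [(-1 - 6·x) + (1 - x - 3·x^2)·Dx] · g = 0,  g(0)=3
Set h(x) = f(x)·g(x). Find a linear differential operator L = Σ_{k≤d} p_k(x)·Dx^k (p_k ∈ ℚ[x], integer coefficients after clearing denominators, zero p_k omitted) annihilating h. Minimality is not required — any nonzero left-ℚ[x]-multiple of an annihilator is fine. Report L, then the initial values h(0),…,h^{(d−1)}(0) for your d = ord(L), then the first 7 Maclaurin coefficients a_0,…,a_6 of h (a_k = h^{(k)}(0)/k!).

f: a_k = 4, 2, -1/2, 1/4, -5/32, 7/64, -21/256, …
g: a_k = 3, 3, 12, 21, 57, 120, 291, …
L₀ := L_f ⊗_s L_g (sym. prod.), ord ≤ 1.
L = (3 + 13·x + 9·x^2) + (-2 + 8·x^2 + 6·x^3)·Dx  (order 1).
h: a_k = 12, 18, 105/2, 429/4, 8457/32, 37527/64, 353013/256, …
ICs: h(0) = 12.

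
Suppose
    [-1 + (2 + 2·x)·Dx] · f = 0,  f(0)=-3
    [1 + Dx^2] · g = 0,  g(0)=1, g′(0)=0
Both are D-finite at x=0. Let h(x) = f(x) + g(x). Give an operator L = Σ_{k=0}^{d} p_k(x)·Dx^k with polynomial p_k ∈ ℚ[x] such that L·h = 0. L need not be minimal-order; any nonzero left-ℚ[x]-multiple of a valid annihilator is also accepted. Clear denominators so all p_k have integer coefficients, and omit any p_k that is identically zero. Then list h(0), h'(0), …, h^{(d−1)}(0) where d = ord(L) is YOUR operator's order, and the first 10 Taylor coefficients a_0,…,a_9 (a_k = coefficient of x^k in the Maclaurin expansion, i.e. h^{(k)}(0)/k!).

L = (-7 - 8·x - 4·x^2) + (6 + 22·x + 24·x^2 + 8·x^3)·Dx + (-7 - 8·x - 4·x^2)·Dx^2 + (6 + 22·x + 24·x^2 + 8·x^3)·Dx^3  (order 3).
h: a_k = -2, -3/2, -1/8, -3/16, 61/384, -21/256, 2771/46080, -99/2048, 405661/10321920, -2145/65536, …
ICs: h(0) = -2, h′(0) = -3/2, h′′(0) = -1/4.

f: a_k = -3, -3/2, 3/8, -3/16, 15/128, -21/256, 63/1024, -99/2048, 1287/32768, -2145/65536, …
g: a_k = 1, 0, -1/2, 0, 1/24, 0, -1/720, 0, 1/40320, 0, …
L₀ := lclm(L_f,L_g); ord L₀ ≤ 1+2.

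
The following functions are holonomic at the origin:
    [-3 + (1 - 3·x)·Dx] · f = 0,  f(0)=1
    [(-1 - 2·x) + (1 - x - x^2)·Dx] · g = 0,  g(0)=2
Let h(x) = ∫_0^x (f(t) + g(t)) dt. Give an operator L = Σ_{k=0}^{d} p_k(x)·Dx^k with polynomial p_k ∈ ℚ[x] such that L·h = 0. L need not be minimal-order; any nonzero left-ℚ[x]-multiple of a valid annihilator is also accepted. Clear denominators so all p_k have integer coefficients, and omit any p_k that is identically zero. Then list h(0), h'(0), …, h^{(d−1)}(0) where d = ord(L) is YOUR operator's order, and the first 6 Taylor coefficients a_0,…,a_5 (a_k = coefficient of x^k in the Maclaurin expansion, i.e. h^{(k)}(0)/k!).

f: a_k = 1, 3, 9, 27, 81, 243, …
g: a_k = 2, 2, 4, 6, 10, 16, …
L₀ := lclm(L_f,L_g); ord L₀ ≤ 1+1.
∫: right-multiply L₀ by Dx.
L = (-6 - 36·x + 18·x^2 - 18·x^3)·Dx + (14 - 18·x - 24·x^2 + 18·x^3 - 36·x^4)·Dx^2 + (-2 + 10·x - 15·x^2 + 10·x^3 - 9·x^5)·Dx^3  (order 3).
h: a_k = 0, 3, 5/2, 13/3, 33/4, 91/5, …
ICs: h(0) = 0, h′(0) = 3, h′′(0) = 5.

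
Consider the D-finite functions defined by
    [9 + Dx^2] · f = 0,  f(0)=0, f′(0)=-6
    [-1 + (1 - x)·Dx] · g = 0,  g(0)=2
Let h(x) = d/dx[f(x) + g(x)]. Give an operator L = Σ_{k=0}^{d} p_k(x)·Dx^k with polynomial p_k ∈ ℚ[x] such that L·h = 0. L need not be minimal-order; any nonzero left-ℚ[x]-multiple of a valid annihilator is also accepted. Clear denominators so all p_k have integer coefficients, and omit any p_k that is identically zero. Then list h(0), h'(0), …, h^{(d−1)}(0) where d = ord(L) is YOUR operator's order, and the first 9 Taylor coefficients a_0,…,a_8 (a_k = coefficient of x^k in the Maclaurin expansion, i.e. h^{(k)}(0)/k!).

f: a_k = 0, -6, 0, 9, 0, -81/20, 0, 243/280, 0, …
g: a_k = 2, 2, 2, 2, 2, 2, 2, 2, 2, …
Sum ⇒ L₀ = lclm(L_f,L_g) in ℚ(x)⟨Dx⟩.
Derive L from L₀ (diff closure).
L = (126 - 108·x + 54·x^2) + (-45 + 99·x - 81·x^2 + 27·x^3)·Dx + (14 - 12·x + 6·x^2)·Dx^2 + (-5 + 11·x - 9·x^2 + 3·x^3)·Dx^3  (order 3).
h: a_k = -4, 4, 33, 8, -41/4, 12, 803/40, 16, 38133/2240, …
ICs: h(0) = -4, h′(0) = 4, h′′(0) = 66.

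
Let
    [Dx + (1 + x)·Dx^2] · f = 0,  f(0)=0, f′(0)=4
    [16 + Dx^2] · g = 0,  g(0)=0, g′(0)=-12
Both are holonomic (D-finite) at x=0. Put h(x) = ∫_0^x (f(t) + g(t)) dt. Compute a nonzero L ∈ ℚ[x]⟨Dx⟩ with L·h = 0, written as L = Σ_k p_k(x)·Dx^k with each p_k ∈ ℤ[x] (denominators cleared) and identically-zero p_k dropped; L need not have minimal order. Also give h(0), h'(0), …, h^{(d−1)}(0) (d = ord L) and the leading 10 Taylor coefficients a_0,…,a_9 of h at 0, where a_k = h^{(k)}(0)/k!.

L = (176 + 256·x + 128·x^2)·Dx^2 + (144 + 400·x + 384·x^2 + 128·x^3)·Dx^3 + (11 + 16·x + 8·x^2)·Dx^4 + (9 + 25·x + 24·x^2 + 8·x^3)·Dx^5  (order 5).
h: a_k = 0, 0, -4, -2/3, 25/3, -1/5, -62/15, -2/21, 271/210, -1/18, …
ICs: h(0) = 0, h′(0) = 0, h′′(0) = -8, h′′′(0) = -4, h′′′′(0) = 200.

f: a_k = 0, 4, -2, 4/3, -1, 4/5, -2/3, 4/7, -1/2, 4/9, …
g: a_k = 0, -12, 0, 32, 0, -128/5, 0, 1024/105, 0, -2048/945, …
Sum ⇒ L₀ = lclm(L_f,L_g) in ℚ(x)⟨Dx⟩.
h=∫₀ˣh₀: take L = L₀·Dx.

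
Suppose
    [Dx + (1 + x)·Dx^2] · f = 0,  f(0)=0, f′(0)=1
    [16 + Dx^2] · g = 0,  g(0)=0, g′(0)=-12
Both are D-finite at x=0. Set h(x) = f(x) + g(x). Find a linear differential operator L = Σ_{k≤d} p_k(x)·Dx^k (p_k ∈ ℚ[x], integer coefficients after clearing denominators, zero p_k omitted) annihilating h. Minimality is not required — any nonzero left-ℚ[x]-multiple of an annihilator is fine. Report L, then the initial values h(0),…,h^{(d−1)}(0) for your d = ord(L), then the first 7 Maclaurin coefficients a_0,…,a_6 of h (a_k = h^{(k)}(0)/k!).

L = (176 + 256·x + 128·x^2)·Dx + (144 + 400·x + 384·x^2 + 128·x^3)·Dx^2 + (11 + 16·x + 8·x^2)·Dx^3 + (9 + 25·x + 24·x^2 + 8·x^3)·Dx^4  (order 4).
h: a_k = 0, -11, -1/2, 97/3, -1/4, -127/5, -1/6, …
ICs: h(0) = 0, h′(0) = -11, h′′(0) = -1, h′′′(0) = 194.

f: a_k = 0, 1, -1/2, 1/3, -1/4, 1/5, -1/6, …
g: a_k = 0, -12, 0, 32, 0, -128/5, 0, …
Sum ⇒ L₀ = lclm(L_f,L_g) in ℚ(x)⟨Dx⟩.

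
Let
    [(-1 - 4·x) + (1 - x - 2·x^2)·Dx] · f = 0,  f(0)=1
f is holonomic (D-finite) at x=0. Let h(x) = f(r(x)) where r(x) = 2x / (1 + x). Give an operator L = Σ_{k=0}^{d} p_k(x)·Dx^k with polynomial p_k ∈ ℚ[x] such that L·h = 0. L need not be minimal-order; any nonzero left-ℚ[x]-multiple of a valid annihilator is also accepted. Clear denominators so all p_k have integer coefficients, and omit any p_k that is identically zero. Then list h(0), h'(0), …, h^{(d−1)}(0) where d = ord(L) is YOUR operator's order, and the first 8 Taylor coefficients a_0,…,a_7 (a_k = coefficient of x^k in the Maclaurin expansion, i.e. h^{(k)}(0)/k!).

L = (2 + 18·x) + (-1 - x + 9·x^2 + 9·x^3)·Dx  (order 1).
h: a_k = 1, 2, 10, 18, 90, 162, 810, 1458, …
ICs: h(0) = 1.

f: a_k = 1, 1, 3, 5, 11, 21, 43, 85, …
Substitute x→r, Dx→(1/r')Dx; clear ⇒ L₀.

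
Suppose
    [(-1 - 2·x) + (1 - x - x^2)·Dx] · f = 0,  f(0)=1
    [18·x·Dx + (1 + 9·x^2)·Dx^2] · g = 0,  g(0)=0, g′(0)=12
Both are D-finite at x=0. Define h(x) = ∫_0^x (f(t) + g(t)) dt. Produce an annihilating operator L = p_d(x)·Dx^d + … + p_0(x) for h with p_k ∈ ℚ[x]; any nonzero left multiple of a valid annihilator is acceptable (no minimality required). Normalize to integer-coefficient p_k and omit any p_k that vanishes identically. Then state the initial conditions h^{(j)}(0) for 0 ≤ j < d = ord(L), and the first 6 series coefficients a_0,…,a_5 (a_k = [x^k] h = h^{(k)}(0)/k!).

f: a_k = 1, 1, 2, 3, 5, 8, …
g: a_k = 0, 12, 0, -36, 0, 972/5, …
h₀=f+g: left-lcm gives L₀, ord ≤ 3.
h=∫₀ˣh₀: take L = L₀·Dx.
L = (-36 + 144·x + 1440·x^2 + 2376·x^3 + 3186·x^4 + 486·x^6)·Dx^2 + (18 + 24·x - 108·x^2 + 444·x^3 + 2313·x^4 + 2178·x^5 + 243·x^6 + 486·x^7)·Dx^3 + (-2 - 10·x - 34·x^2 - 48·x^3 - 123·x^4 + 387·x^5 + 198·x^6 + 81·x^7 + 81·x^8)·Dx^4  (order 4).
h: a_k = 0, 1, 13/2, 2/3, -33/4, 1, …
ICs: h(0) = 0, h′(0) = 1, h′′(0) = 13, h′′′(0) = 4.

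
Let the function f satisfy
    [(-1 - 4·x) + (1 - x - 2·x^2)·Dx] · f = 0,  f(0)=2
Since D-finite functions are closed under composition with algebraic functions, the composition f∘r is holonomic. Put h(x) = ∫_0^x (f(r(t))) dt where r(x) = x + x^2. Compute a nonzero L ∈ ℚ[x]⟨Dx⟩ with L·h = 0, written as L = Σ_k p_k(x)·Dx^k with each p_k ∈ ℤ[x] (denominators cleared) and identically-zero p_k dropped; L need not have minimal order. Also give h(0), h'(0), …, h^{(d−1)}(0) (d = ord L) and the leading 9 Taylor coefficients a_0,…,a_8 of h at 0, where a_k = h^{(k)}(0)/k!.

f: a_k = 2, 2, 6, 10, 22, 42, 86, 170, 342, …
Substitute x→r, Dx→(1/r')Dx; clear ⇒ L₀.
h=∫h₀ ⇒ L = L₀·Dx.
L = (1 + 6·x + 12·x^2 + 8·x^3)·Dx + (-1 + x + 3·x^2 + 4·x^3 + 2·x^4)·Dx^2  (order 2).
h: a_k = 0, 2, 1, 8/3, 11/2, 58/5, 80/3, 438/7, 597/4, …
ICs: h(0) = 0, h′(0) = 2.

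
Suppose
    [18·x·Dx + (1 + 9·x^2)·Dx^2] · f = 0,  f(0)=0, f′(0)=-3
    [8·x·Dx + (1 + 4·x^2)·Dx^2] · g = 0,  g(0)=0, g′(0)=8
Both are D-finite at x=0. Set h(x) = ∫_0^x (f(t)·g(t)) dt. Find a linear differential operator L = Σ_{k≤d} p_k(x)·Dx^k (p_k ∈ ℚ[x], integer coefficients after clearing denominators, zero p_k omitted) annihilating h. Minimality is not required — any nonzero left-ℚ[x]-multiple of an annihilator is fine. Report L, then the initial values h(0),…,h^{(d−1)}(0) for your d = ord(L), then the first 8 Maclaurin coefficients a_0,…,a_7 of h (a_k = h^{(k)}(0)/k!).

f: a_k = 0, -3, 0, 9, 0, -243/5, 0, 2187/7, …
g: a_k = 0, 8, 0, -32/3, 0, 128/5, 0, -512/7, …
f·g: L₀ = L_f ⊗_s L_g, ord ≤ 2·2.
Integrate: L := L₀·Dx.
L = (-864·x - 18720·x^3 - 82944·x^5 + 134784·x^7 + 1119744·x^9)·Dx^2 + (-52 - 3036·x^2 - 33696·x^4 - 72576·x^6 + 471744·x^8 + 1679616·x^10)·Dx^3 + (-104·x - 2072·x^3 - 11232·x^5 + 13968·x^7 + 269568·x^9 + 559872·x^11)·Dx^4 + (-1 - 26·x^2 - 205·x^4 + 7380·x^8 + 33696·x^10 + 46656·x^12)·Dx^5  (order 5).
h: a_k = 0, 0, 0, -8, 0, 104/5, 0, -2808/35, …
ICs: h(0) = 0, h′(0) = 0, h′′(0) = 0, h′′′(0) = -48, h′′′′(0) = 0.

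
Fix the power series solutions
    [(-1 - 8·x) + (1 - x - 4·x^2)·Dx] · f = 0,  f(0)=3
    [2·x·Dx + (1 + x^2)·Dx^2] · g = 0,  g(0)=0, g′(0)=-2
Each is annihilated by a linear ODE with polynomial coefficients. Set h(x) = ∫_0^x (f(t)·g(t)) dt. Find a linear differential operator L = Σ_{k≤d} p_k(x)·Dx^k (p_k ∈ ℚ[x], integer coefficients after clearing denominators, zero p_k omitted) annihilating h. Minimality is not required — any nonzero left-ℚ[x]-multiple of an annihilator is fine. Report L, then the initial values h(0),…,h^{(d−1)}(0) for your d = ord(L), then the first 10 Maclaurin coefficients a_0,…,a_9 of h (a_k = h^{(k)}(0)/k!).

L = (8 + 2·x + 24·x^2)·Dx + (2 + 14·x + 4·x^2 + 24·x^3)·Dx^2 + (-1 + x + 3·x^2 + x^3 + 4·x^4)·Dx^3  (order 3).
h: a_k = 0, 0, -3, -2, -7, -52/5, -413/15, -1866/35, -904/7, -88408/315, …
ICs: h(0) = 0, h′(0) = 0, h′′(0) = -6.

f: a_k = 3, 3, 15, 27, 87, 195, 543, 1323, 3495, 8787, …
g: a_k = 0, -2, 0, 2/3, 0, -2/5, 0, 2/7, 0, -2/9, …
L₀ := L_f ⊗_s L_g (sym. prod.), ord ≤ 2.
h=∫₀ˣh₀: take L = L₀·Dx.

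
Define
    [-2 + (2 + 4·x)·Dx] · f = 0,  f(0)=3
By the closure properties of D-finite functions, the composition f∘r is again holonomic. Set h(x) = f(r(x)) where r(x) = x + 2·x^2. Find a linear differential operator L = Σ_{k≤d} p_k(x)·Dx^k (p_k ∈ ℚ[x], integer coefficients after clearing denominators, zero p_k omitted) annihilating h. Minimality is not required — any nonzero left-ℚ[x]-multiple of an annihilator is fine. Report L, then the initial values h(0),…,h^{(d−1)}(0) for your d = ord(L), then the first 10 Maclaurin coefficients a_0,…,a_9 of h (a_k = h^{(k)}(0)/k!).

f: a_k = 3, 3, -3/2, 3/2, -15/8, 21/8, -63/16, 99/16, -1287/128, 2145/128, …
h₀=f(r): pull back L_f along r ⇒ L₀.
L = (-1 - 4·x) + (1 + 2·x + 4·x^2)·Dx  (order 1).
h: a_k = 3, 3, 9/2, -9/2, 9/8, 45/8, -171/16, 63/16, 2601/128, -5679/128, …
ICs: h(0) = 3.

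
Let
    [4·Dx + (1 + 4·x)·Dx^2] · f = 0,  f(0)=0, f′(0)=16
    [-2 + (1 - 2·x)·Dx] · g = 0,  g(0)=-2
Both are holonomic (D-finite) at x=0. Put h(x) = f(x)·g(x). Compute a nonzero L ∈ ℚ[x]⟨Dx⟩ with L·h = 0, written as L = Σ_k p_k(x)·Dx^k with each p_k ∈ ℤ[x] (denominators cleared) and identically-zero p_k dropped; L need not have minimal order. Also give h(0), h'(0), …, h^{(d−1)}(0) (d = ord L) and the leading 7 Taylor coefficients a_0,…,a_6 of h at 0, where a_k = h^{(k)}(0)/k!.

f: a_k = 0, 16, -32, 256/3, -256, 4096/5, -8192/3, …
g: a_k = -2, -4, -8, -16, -32, -64, -128, …
f·g: L₀ = L_f ⊗_s L_g, ord ≤ 2·1.
L = 8 + 24·x·Dx + (-1 - 2·x + 8·x^2)·Dx^2  (order 2).
h: a_k = 0, -32, 0, -512/3, 512/3, -19456/15, 14336/5, …
ICs: h(0) = 0, h′(0) = -32.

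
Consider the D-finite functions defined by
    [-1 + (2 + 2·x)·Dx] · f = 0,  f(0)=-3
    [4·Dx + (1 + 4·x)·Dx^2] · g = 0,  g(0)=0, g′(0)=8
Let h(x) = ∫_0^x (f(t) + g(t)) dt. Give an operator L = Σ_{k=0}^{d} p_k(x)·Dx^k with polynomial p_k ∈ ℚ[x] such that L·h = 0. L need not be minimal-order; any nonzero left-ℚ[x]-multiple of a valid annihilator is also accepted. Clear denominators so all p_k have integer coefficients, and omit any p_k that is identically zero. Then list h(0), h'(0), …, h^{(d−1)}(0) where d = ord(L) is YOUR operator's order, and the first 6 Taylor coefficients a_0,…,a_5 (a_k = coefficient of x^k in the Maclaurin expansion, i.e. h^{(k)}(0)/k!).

L = (52 + 16·x)·Dx^2 + (125 + 232·x + 80·x^2)·Dx^3 + (14 + 78·x + 96·x^2 + 32·x^3)·Dx^4  (order 4).
h: a_k = 0, -3, 13/4, -125/24, 2039/192, -16369/640, …
ICs: h(0) = 0, h′(0) = -3, h′′(0) = 13/2, h′′′(0) = -125/4.

f: a_k = -3, -3/2, 3/8, -3/16, 15/128, -21/256, …
g: a_k = 0, 8, -16, 128/3, -128, 2048/5, …
f+g: L₀ = lclm(L_f,L_g), ord ≤ 1+2.
h=∫h₀ ⇒ L = L₀·Dx.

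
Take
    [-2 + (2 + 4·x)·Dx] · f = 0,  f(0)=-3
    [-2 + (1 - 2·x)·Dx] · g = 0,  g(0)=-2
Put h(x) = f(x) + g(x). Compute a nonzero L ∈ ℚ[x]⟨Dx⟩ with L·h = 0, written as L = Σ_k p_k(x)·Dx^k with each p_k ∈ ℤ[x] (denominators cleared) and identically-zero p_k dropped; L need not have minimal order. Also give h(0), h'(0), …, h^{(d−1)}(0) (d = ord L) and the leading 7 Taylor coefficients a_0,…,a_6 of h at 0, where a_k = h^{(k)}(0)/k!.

L = (10 + 12·x) + (-9 - 28·x - 36·x^2)·Dx + (1 + 6·x - 4·x^2 - 24·x^3)·Dx^2  (order 2).
h: a_k = -5, -7, -13/2, -35/2, -241/8, -533/8, -1985/16, …
ICs: h(0) = -5, h′(0) = -7.

f: a_k = -3, -3, 3/2, -3/2, 15/8, -21/8, 63/16, …
g: a_k = -2, -4, -8, -16, -32, -64, -128, …
L₀ := lclm(L_f,L_g); ord L₀ ≤ 1+1.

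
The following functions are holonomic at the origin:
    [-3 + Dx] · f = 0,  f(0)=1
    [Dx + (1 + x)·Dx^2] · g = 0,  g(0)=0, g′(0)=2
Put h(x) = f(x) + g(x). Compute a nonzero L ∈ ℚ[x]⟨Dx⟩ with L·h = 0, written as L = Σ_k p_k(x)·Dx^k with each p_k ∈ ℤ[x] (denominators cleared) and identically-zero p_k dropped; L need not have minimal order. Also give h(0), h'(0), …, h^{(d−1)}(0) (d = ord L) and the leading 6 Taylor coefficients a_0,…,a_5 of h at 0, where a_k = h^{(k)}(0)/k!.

L = (-15 - 9·x)·Dx + (-7 - 18·x - 9·x^2)·Dx^2 + (4 + 7·x + 3·x^2)·Dx^3  (order 3).
h: a_k = 1, 5, 7/2, 31/6, 23/8, 97/40, …
ICs: h(0) = 1, h′(0) = 5, h′′(0) = 7.

f: a_k = 1, 3, 9/2, 9/2, 27/8, 81/40, …
g: a_k = 0, 2, -1, 2/3, -1/2, 2/5, …
h₀=f+g: left-lcm gives L₀, ord ≤ 3.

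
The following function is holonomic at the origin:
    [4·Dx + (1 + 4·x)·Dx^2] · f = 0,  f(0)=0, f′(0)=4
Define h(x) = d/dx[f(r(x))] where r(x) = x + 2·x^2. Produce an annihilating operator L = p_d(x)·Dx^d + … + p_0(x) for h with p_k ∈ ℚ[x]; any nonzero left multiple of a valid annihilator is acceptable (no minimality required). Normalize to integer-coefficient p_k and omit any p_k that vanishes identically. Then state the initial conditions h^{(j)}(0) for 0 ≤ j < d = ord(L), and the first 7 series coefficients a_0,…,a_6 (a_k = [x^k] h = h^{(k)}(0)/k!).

L = (16·x + 32·x^2) + (1 + 8·x + 24·x^2 + 32·x^3)·Dx  (order 1).
h: a_k = 4, 0, -32, 128, -256, 0, 2048, …
ICs: h(0) = 4.

f: a_k = 0, 4, -8, 64/3, -64, 1024/5, -2048/3, …
L₀ from L_f via x↦r, Dx↦r'^{-1}Dx.
Differentiate: ansatz ord ≤ ord L₀ ⇒ L.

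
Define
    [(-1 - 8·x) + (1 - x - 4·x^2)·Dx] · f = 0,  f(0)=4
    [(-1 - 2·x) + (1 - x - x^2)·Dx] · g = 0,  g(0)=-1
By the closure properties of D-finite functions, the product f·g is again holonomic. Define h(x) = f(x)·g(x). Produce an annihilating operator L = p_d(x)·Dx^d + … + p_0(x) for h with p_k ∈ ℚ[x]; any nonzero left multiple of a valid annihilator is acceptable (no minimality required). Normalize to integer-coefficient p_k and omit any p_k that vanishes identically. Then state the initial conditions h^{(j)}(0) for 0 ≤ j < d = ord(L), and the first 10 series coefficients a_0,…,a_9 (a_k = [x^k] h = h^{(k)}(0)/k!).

f: a_k = 4, 4, 20, 36, 116, 260, 724, 1764, 4660, 11716, …
g: a_k = -1, -1, -2, -3, -5, -8, -13, -21, -34, -55, …
f·g: L₀ = L_f ⊗_s L_g, ord ≤ 1·1.
L = (-2 - 8·x + 15·x^2 + 16·x^3) + (1 - 2·x - 4·x^2 + 5·x^3 + 4·x^4)·Dx  (order 1).
h: a_k = -4, -8, -32, -76, -224, -560, -1508, -3832, -10000, -25548, …
ICs: h(0) = -4.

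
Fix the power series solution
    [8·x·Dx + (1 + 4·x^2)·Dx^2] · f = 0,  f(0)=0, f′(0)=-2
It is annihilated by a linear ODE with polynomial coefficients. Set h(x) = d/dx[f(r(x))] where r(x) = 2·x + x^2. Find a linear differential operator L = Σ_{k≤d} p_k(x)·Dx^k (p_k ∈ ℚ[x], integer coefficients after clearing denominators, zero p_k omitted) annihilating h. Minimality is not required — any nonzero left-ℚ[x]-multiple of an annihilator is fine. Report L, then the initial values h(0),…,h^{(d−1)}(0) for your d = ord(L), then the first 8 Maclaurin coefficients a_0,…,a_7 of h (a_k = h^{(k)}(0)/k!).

L = (-1 + 32·x + 64·x^2 + 48·x^3 + 12·x^4) + (1 + x + 16·x^2 + 32·x^3 + 20·x^4 + 4·x^5)·Dx  (order 1).
h: a_k = -4, -4, 64, 128, -944, -3056, 12800, 63488, …
ICs: h(0) = -4.

f: a_k = 0, -2, 0, 8/3, 0, -32/5, 0, 128/7, …
Change of var in L_f (x↦r) gives L₀.
h₀' ⇒ L via d/dx closure of L₀.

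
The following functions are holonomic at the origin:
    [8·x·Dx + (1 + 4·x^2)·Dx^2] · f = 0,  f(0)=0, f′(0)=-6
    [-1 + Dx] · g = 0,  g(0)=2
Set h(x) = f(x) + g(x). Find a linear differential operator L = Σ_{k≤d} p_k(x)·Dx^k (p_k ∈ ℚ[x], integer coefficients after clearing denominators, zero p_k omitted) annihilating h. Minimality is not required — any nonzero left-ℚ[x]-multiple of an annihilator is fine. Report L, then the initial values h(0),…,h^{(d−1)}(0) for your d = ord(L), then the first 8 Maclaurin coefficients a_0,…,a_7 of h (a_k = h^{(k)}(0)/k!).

L = (8 - 8·x - 96·x^2 - 32·x^3)·Dx + (-9 + 88·x^2 - 16·x^4)·Dx^2 + (1 + 8·x + 8·x^2 + 32·x^3 + 16·x^4)·Dx^3  (order 3).
h: a_k = 2, -4, 1, 25/3, 1/12, -1151/60, 1/360, 138241/2520, …
ICs: h(0) = 2, h′(0) = -4, h′′(0) = 2.

f: a_k = 0, -6, 0, 8, 0, -96/5, 0, 384/7, …
g: a_k = 2, 2, 1, 1/3, 1/12, 1/60, 1/360, 1/2520, …
h₀=f+g: left-lcm gives L₀, ord ≤ 3.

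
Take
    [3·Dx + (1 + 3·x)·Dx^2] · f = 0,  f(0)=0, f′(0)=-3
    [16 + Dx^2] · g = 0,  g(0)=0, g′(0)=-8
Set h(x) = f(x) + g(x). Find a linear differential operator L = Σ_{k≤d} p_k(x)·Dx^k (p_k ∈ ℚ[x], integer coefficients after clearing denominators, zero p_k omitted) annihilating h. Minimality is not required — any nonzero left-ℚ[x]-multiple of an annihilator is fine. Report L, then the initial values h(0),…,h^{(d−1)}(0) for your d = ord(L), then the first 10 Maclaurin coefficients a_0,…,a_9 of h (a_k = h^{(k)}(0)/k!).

f: a_k = 0, -3, 9/2, -9, 81/4, -243/5, 243/2, -2187/7, 6561/8, -2187, …
g: a_k = 0, -8, 0, 64/3, 0, -256/15, 0, 2048/315, 0, -4096/2835, …
f+g: L₀ = lclm(L_f,L_g), ord ≤ 2+2.
L = (1680 + 2304·x + 3456·x^2)·Dx + (272 + 1584·x + 3456·x^2 + 3456·x^3)·Dx^2 + (105 + 144·x + 216·x^2)·Dx^3 + (17 + 99·x + 216·x^2 + 216·x^3)·Dx^4  (order 4).
h: a_k = 0, -11, 9/2, 37/3, 81/4, -197/3, 243/2, -96367/315, 6561/8, -6204241/2835, …
ICs: h(0) = 0, h′(0) = -11, h′′(0) = 9, h′′′(0) = 74.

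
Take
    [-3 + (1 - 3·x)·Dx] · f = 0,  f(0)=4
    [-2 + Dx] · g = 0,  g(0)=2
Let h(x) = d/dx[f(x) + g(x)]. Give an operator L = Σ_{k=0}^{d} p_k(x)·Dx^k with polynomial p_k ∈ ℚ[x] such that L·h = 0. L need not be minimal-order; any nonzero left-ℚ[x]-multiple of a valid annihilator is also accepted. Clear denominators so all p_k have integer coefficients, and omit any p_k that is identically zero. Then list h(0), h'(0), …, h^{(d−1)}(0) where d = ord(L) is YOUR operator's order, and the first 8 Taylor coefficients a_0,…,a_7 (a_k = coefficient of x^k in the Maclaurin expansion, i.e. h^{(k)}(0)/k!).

f: a_k = 4, 12, 36, 108, 324, 972, 2916, 8748, …
g: a_k = 2, 4, 4, 8/3, 4/3, 8/15, 8/45, 16/315, …
Weyl lclm of L_f,L_g ⇒ L₀ (ord ≤ 2).
h₀' ⇒ L via d/dx closure of L₀.
L = (42 + 36·x) + (-25 - 12·x + 18·x^2)·Dx + (2 - 3·x - 9·x^2)·Dx^2  (order 2).
h: a_k = 16, 80, 332, 3904/3, 14588/3, 262456/15, 2755636/45, 66134912/315, …
ICs: h(0) = 16, h′(0) = 80.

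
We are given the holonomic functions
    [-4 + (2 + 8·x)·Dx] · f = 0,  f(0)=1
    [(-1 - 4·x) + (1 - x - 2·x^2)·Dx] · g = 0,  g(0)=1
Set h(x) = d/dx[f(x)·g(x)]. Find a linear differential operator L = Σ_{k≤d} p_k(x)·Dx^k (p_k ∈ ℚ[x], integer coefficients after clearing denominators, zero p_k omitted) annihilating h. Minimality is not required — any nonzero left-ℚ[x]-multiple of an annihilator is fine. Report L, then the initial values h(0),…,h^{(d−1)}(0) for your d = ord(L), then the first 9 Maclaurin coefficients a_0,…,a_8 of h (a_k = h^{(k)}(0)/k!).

L = (2 + 32·x + 84·x^2 + 80·x^3 + 80·x^4) + (-1 - 5·x - 4·x^2 + 8·x^3 + 40·x^4 + 32·x^5)·Dx  (order 1).
h: a_k = 3, 6, 39, 36, 315, -18, 2709, -3816, 28413, …
ICs: h(0) = 3.

f: a_k = 1, 2, -2, 4, -10, 28, -84, 264, -858, …
g: a_k = 1, 1, 3, 5, 11, 21, 43, 85, 171, …
L₀ := L_f ⊗_s L_g (sym. prod.), ord ≤ 1.
Differentiate: ansatz ord ≤ ord L₀ ⇒ L.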